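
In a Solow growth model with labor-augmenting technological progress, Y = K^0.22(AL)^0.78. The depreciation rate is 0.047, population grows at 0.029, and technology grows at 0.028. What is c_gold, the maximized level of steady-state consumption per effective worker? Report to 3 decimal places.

Capital per effective worker breaks even when investment replaces (n + g + δ)·k; here n + g + δ = 0.104.
Setting f'(k) = n+g+δ gives 0.22·k^(0.22−1) = 0.104, hence k_gold = (0.22/0.104)^(1/0.78) ≈ 2.6132.
y_gold = 2.6132^0.22 ≈ 1.2353.
c_gold = y_gold − (n+g+δ)·k_gold = 1.2353 − 0.104·2.6132 ≈ 0.9635.

c_gold ≈ 0.964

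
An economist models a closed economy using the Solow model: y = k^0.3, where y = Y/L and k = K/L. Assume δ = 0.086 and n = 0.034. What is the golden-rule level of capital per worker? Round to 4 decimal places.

k_gold ≈ 3.7024

n + δ = 0.034 + 0.086 = 0.12.
Maximizing c = f(k) − (n+δ)·k gives f'(k) = n+δ, i.e. 0.3·k^(0.3−1) = 0.12, so k_gold = (0.3/0.12)^(1/0.7) ≈ 3.7024.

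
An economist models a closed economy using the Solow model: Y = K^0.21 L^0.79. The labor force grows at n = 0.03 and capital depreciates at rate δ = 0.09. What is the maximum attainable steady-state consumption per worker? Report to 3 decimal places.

n + δ = 0.03 + 0.09 = 0.12.
Setting f'(k) = n+δ gives 0.21·k^(0.21−1) = 0.12, hence k_gold = (0.21/0.12)^(1/0.79) ≈ 2.0307.
y_gold = 2.0307^0.21 ≈ 1.1604.
c_gold = y_gold − (n+δ)·k_gold = 1.1604 − 0.12·2.0307 ≈ 0.9167.

c_gold ≈ 0.917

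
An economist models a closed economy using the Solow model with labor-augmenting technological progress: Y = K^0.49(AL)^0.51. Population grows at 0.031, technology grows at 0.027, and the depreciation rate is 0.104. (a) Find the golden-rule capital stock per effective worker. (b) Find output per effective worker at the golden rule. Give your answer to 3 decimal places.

(a) k_gold ≈ 8.760; (b) y_gold ≈ 2.896

n + g + δ = 0.031 + 0.027 + 0.104 = 0.162.
At the golden rule the marginal product of capital equals n+g+δ: 0.49·k^(0.49−1) = 0.162. Solving, k_gold = (0.49/0.162)^(1/0.51) ≈ 8.7602.
y_gold = 8.7602^0.49 ≈ 2.8962.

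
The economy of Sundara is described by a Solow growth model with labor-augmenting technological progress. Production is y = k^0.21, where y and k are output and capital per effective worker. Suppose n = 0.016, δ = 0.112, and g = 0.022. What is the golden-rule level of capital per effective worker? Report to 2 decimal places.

k_gold ≈ 1.53

Capital per effective worker breaks even when investment replaces (n + g + δ)·k; here n + g + δ = 0.15.
At the golden rule the marginal product of capital equals n+g+δ: 0.21·k^(0.21−1) = 0.15. Solving, k_gold = (0.21/0.15)^(1/0.79) ≈ 1.5310.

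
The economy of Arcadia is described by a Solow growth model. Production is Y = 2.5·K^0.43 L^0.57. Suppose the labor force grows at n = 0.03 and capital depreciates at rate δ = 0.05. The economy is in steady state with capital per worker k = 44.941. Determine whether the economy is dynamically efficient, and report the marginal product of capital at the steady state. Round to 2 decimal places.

n + δ = 0.03 + 0.05 = 0.08.
MPK = 0.43·2.5·k^(0.43−1) = 0.43·2.5·44.941^(-0.57) ≈ 0.1229.
MPK > 0.08, so the economy is dynamically efficient (under-saving).

dynamically efficient; MPK ≈ 0.12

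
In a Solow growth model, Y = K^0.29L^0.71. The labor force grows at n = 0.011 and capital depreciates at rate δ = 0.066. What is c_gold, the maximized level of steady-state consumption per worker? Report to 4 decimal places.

Capital per worker breaks even when investment replaces (n + δ)·k; here n + δ = 0.077.
Setting f'(k) = n+δ gives 0.29·k^(0.29−1) = 0.077, hence k_gold = (0.29/0.077)^(1/0.71) ≈ 6.4735.
y_gold = 6.4735^0.29 ≈ 1.7188.
c_gold = y_gold − (n+δ)·k_gold = 1.7188 − 0.077·6.4735 ≈ 1.2204.

c_gold ≈ 1.2204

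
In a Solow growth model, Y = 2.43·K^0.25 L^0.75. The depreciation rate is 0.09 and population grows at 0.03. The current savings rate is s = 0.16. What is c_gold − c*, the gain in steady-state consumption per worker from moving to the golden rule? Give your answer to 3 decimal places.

Δc ≈ 0.109

Capital per worker breaks even when investment replaces (n + δ)·k; here n + δ = 0.12.
Current steady state (s = 0.16): k* = (0.16·2.43/0.12)^(1/0.75) ≈ 4.7943, y* = 2.43·4.7943^0.25 ≈ 3.5957, c* = (1−0.16)·3.5957 ≈ 3.0204.
Maximizing c = f(k) − (n+δ)·k gives f'(k) = n+δ, i.e. 0.25·2.43·k^(0.25−1) = 0.12, so k_gold = (0.25·2.43/0.12)^(1/0.75) ≈ 8.6927.
y_gold = 2.43·8.6927^0.25 ≈ 4.1725, c_gold = y_gold − 0.12·k_gold ≈ 3.1294.
Gain: Δc = 3.1294 − 3.0204 ≈ 0.1089.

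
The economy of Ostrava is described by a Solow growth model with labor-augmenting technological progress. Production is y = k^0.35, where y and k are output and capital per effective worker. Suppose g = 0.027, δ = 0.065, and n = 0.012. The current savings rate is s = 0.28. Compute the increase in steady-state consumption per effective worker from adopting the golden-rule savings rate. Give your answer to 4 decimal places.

Δc ≈ 0.0221

Break-even investment rate: n + g + δ = 0.012 + 0.027 + 0.065 = 0.104.
Current steady state (s = 0.28): k* = (0.28/0.104)^(1/0.65) ≈ 4.5891, y* = 4.5891^0.35 ≈ 1.7045, c* = (1−0.28)·1.7045 ≈ 1.2273.
Golden rule sets MPK = n+g+δ: 0.35·k^(0.35−1) = 0.104, so k_gold = (0.35/0.104)^(1/0.65) ≈ 6.4688.
y_gold = 6.4688^0.35 ≈ 1.9222, c_gold = y_gold − 0.104·k_gold ≈ 1.2494.
Gain: Δc = 1.2494 − 1.2273 ≈ 0.0221.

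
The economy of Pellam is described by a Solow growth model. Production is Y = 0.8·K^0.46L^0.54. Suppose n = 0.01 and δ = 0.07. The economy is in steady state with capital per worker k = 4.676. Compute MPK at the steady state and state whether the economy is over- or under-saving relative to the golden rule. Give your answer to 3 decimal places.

Break-even investment rate: n + δ = 0.01 + 0.07 = 0.08.
MPK = 0.46·0.8·k^(0.46−1) = 0.46·0.8·4.676^(-0.54) ≈ 0.1600.
MPK > 0.08, so the economy is dynamically efficient (under-saving).

under-saving; MPK ≈ 0.160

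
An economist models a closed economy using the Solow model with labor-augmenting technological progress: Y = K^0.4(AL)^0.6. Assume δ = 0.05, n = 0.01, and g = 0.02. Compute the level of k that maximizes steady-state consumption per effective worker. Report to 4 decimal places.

k_gold ≈ 14.6201

The effective depreciation rate is n + g + δ = 0.01 + 0.02 + 0.05 = 0.08.
Maximizing c = f(k) − (n+g+δ)·k gives f'(k) = n+g+δ, i.e. 0.4·k^(0.4−1) = 0.08, so k_gold = (0.4/0.08)^(1/0.6) ≈ 14.6201.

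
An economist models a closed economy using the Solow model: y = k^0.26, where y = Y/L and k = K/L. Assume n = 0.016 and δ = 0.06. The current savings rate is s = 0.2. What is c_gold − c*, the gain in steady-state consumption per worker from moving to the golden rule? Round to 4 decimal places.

Δc ≈ 0.0161

Break-even investment rate: n + δ = 0.016 + 0.06 = 0.076.
Current steady state (s = 0.2): k* = (0.2/0.076)^(1/0.74) ≈ 3.6971, y* = 3.6971^0.26 ≈ 1.4049, c* = (1−0.2)·1.4049 ≈ 1.1239.
Golden rule sets MPK = n+δ: 0.26·k^(0.26−1) = 0.076, so k_gold = (0.26/0.076)^(1/0.74) ≈ 5.2703.
y_gold = 5.2703^0.26 ≈ 1.5406, c_gold = y_gold − 0.076·k_gold ≈ 1.1400.
Gain: Δc = 1.1400 − 1.1239 ≈ 0.0161.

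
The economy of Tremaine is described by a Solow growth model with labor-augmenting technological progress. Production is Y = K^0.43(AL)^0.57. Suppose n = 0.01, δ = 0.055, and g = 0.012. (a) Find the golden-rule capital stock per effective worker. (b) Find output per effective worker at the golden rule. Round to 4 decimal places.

Break-even investment rate: n + g + δ = 0.01 + 0.012 + 0.055 = 0.077.
Setting f'(k) = n+g+δ gives 0.43·k^(0.43−1) = 0.077, hence k_gold = (0.43/0.077)^(1/0.57) ≈ 20.4403.
y_gold = 20.4403^0.43 ≈ 3.6602.

(a) k_gold ≈ 20.4403; (b) y_gold ≈ 3.6602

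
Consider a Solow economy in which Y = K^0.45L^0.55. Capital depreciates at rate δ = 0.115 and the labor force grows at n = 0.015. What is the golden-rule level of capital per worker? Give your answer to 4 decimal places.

Capital per worker breaks even when investment replaces (n + δ)·k; here n + δ = 0.13.
Setting f'(k) = n+δ gives 0.45·k^(0.45−1) = 0.13, hence k_gold = (0.45/0.13)^(1/0.55) ≈ 9.5607.

k_gold ≈ 9.5607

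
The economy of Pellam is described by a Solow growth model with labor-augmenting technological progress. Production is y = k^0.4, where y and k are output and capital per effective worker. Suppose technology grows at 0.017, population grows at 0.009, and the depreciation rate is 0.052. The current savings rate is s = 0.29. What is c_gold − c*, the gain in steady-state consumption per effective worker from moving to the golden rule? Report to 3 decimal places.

n + g + δ = 0.009 + 0.017 + 0.052 = 0.078.
Current steady state (s = 0.29): k* = (0.29/0.078)^(1/0.6) ≈ 8.9229, y* = 8.9229^0.4 ≈ 2.4000, c* = (1−0.29)·2.4000 ≈ 1.7040.
At the golden rule the marginal product of capital equals n+g+δ: 0.4·k^(0.4−1) = 0.078. Solving, k_gold = (0.4/0.078)^(1/0.6) ≈ 15.2502.
y_gold = 15.2502^0.4 ≈ 2.9738, c_gold = y_gold − 0.078·k_gold ≈ 1.7843.
Gain: Δc = 1.7843 − 1.7040 ≈ 0.0803.

Δc ≈ 0.080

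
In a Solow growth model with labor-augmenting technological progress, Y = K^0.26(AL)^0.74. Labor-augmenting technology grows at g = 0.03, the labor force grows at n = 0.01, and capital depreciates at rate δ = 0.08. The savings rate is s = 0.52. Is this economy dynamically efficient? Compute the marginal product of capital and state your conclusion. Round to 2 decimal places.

Break-even investment rate: n + g + δ = 0.01 + 0.03 + 0.08 = 0.12.
Steady-state k*: s·k^0.26 = 0.12·k gives k* = (0.52/0.12)^(1/0.74) ≈ 7.2539.
MPK = 0.26·7.2539^(-0.74) ≈ 0.0600.
MPK < n+g+δ = 0.12, so the economy is dynamically inefficient (over-saving).

dynamically inefficient; MPK ≈ 0.06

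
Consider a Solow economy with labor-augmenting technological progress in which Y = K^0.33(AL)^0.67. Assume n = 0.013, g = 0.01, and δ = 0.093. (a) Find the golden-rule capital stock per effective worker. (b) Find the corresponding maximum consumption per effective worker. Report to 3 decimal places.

(a) k_gold ≈ 4.761; (b) c_gold ≈ 1.121

Capital per effective worker breaks even when investment replaces (n + g + δ)·k; here n + g + δ = 0.116.
Setting f'(k) = n+g+δ gives 0.33·k^(0.33−1) = 0.116, hence k_gold = (0.33/0.116)^(1/0.67) ≈ 4.7610.
y_gold = 4.7610^0.33 ≈ 1.6736; c_gold = y_gold − 0.116·k_gold ≈ 1.1213.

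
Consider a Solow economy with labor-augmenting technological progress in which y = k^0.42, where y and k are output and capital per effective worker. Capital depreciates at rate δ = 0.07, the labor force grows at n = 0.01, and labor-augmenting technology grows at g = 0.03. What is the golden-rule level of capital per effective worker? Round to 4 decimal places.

k_gold ≈ 10.0740

The effective depreciation rate is n + g + δ = 0.01 + 0.03 + 0.07 = 0.11.
At the golden rule the marginal product of capital equals n+g+δ: 0.42·k^(0.42−1) = 0.11. Solving, k_gold = (0.42/0.11)^(1/0.58) ≈ 10.0740.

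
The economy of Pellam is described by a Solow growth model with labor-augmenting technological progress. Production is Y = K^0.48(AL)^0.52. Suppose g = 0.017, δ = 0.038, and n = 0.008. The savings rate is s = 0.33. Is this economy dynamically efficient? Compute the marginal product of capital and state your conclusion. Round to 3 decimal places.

dynamically efficient; MPK ≈ 0.092

Break-even investment rate: n + g + δ = 0.008 + 0.017 + 0.038 = 0.063.
Steady-state k*: s·k^0.48 = 0.063·k gives k* = (0.33/0.063)^(1/0.52) ≈ 24.1560.
MPK = 0.48·24.1560^(-0.52) ≈ 0.0916.
MPK > n+g+δ = 0.063, so the economy is dynamically efficient (under-saving).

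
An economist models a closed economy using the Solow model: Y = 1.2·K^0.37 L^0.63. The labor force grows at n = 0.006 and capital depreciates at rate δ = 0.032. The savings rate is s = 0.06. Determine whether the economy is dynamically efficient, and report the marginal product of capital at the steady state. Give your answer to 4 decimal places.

dynamically efficient; MPK ≈ 0.2343

Break-even investment rate: n + δ = 0.006 + 0.032 = 0.038.
Steady-state k*: s·A·k^0.37 = 0.038·k gives k* = (0.06·1.2/0.038)^(1/0.63) ≈ 2.7577.
MPK = 0.37·1.2·2.7577^(-0.63) ≈ 0.2343.
MPK > n+δ = 0.038, so the economy is dynamically efficient (under-saving).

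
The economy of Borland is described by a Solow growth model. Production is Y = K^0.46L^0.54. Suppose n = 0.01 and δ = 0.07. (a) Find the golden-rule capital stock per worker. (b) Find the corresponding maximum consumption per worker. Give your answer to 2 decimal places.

The effective depreciation rate is n + δ = 0.01 + 0.07 = 0.08.
At the golden rule the marginal product of capital equals n+δ: 0.46·k^(0.46−1) = 0.08. Solving, k_gold = (0.46/0.08)^(1/0.54) ≈ 25.5148.
y_gold = 25.5148^0.46 ≈ 4.4374; c_gold = y_gold − 0.08·k_gold ≈ 2.3962.

(a) k_gold ≈ 25.51; (b) c_gold ≈ 2.40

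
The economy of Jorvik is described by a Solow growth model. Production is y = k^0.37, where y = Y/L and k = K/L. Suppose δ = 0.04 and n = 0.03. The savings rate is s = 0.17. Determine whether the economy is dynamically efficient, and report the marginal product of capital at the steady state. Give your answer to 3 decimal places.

dynamically efficient; MPK ≈ 0.152

Capital per worker breaks even when investment replaces (n + δ)·k; here n + δ = 0.07.
Steady-state k*: s·k^0.37 = 0.07·k gives k* = (0.17/0.07)^(1/0.63) ≈ 4.0895.
MPK = 0.37·4.0895^(-0.63) ≈ 0.1524.
MPK > n+δ = 0.07, so the economy is dynamically efficient (under-saving).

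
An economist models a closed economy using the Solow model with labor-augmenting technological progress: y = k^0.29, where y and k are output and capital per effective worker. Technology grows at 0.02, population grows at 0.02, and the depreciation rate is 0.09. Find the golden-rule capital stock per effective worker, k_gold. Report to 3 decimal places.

Capital per effective worker breaks even when investment replaces (n + g + δ)·k; here n + g + δ = 0.13.
At the golden rule the marginal product of capital equals n+g+δ: 0.29·k^(0.29−1) = 0.13. Solving, k_gold = (0.29/0.13)^(1/0.71) ≈ 3.0959.

k_gold ≈ 3.096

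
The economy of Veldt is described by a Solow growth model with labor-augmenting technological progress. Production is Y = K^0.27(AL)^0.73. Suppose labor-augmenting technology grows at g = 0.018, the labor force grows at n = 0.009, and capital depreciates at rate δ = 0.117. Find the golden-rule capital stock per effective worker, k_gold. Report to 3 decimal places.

k_gold ≈ 2.366

n + g + δ = 0.009 + 0.018 + 0.117 = 0.144.
Golden rule sets MPK = n+g+δ: 0.27·k^(0.27−1) = 0.144, so k_gold = (0.27/0.144)^(1/0.73) ≈ 2.3658.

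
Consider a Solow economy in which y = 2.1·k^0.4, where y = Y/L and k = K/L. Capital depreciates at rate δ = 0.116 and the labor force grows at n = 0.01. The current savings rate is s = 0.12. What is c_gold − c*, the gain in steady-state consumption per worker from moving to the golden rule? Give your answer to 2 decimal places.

Δc ≈ 1.53

Capital per worker breaks even when investment replaces (n + δ)·k; here n + δ = 0.126.
Current steady state (s = 0.12): k* = (0.12·2.1/0.126)^(1/0.6) ≈ 3.1748, y* = 2.1·3.1748^0.4 ≈ 3.3335, c* = (1−0.12)·3.3335 ≈ 2.9335.
Golden rule sets MPK = n+δ: 0.4·2.1·k^(0.4−1) = 0.126, so k_gold = (0.4·2.1/0.126)^(1/0.6) ≈ 23.6146.
y_gold = 2.1·23.6146^0.4 ≈ 7.4386, c_gold = y_gold − 0.126·k_gold ≈ 4.4632.
Gain: Δc = 4.4632 − 2.9335 ≈ 1.5296.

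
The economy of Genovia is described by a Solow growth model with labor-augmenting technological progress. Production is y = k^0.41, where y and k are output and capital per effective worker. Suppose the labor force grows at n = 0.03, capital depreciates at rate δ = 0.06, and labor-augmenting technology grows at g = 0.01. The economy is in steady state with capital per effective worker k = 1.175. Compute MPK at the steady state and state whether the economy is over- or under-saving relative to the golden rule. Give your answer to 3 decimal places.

under-saving; MPK ≈ 0.373

n + g + δ = 0.03 + 0.01 + 0.06 = 0.1.
MPK = 0.41·k^(0.41−1) = 0.41·1.175^(-0.59) ≈ 0.3728.
MPK > 0.1, so the economy is dynamically efficient (under-saving).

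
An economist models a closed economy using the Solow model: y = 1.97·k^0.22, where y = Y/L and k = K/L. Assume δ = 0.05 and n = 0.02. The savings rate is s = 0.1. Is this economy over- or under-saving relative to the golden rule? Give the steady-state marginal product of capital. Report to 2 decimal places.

under-saving; MPK ≈ 0.15

n + δ = 0.02 + 0.05 = 0.07.
Steady-state k*: s·A·k^0.22 = 0.07·k gives k* = (0.1·1.97/0.07)^(1/0.78) ≈ 3.7680.
MPK = 0.22·1.97·3.7680^(-0.78) ≈ 0.1540.
MPK > n+δ = 0.07, so the economy is dynamically efficient (under-saving).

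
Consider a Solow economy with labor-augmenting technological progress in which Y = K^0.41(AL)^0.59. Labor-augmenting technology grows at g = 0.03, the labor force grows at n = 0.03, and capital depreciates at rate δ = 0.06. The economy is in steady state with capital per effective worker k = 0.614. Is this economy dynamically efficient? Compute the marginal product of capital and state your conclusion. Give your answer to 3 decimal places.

Capital per effective worker breaks even when investment replaces (n + g + δ)·k; here n + g + δ = 0.12.
MPK = 0.41·k^(0.41−1) = 0.41·0.614^(-0.59) ≈ 0.5467.
MPK > 0.12, so the economy is dynamically efficient (under-saving).

dynamically efficient; MPK ≈ 0.547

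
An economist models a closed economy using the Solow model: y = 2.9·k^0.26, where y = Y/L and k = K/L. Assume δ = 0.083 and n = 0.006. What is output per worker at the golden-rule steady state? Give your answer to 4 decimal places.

The effective depreciation rate is n + δ = 0.006 + 0.083 = 0.089.
Maximizing c = f(k) − (n+δ)·k gives f'(k) = n+δ, i.e. 0.26·2.9·k^(0.26−1) = 0.089, so k_gold = (0.26·2.9/0.089)^(1/0.74) ≈ 17.9485.
Output: y_gold = 2.9·k_gold^0.26 = 2.9·17.9485^0.26 ≈ 6.1439.

y_gold ≈ 6.1439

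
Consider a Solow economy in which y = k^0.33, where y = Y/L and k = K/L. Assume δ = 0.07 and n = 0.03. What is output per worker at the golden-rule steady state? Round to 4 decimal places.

Capital per worker breaks even when investment replaces (n + δ)·k; here n + δ = 0.1.
Golden rule sets MPK = n+δ: 0.33·k^(0.33−1) = 0.1, so k_gold = (0.33/0.1)^(1/0.67) ≈ 5.9416.
Output: y_gold = k_gold^0.33 = 5.9416^0.33 ≈ 1.8005.

y_gold ≈ 1.8005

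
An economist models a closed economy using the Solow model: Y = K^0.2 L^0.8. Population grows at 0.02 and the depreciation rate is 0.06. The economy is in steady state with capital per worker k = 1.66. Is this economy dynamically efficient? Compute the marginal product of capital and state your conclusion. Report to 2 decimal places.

dynamically efficient; MPK ≈ 0.13

n + δ = 0.02 + 0.06 = 0.08.
MPK = 0.2·k^(0.2−1) = 0.2·1.66^(-0.8) ≈ 0.1333.
MPK > 0.08, so the economy is dynamically efficient (under-saving).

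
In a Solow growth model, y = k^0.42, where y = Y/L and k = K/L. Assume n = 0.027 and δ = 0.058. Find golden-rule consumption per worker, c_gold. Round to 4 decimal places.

c_gold ≈ 1.8444

Capital per worker breaks even when investment replaces (n + δ)·k; here n + δ = 0.085.
Maximizing c = f(k) − (n+δ)·k gives f'(k) = n+δ, i.e. 0.42·k^(0.42−1) = 0.085, so k_gold = (0.42/0.085)^(1/0.58) ≈ 15.7130.
y_gold = 15.7130^0.42 ≈ 3.1800.
c_gold = y_gold − (n+δ)·k_gold = 3.1800 − 0.085·15.7130 ≈ 1.8444.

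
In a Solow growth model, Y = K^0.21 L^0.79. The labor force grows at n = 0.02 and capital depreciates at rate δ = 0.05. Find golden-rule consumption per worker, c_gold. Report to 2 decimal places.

n + δ = 0.02 + 0.05 = 0.07.
At the golden rule the marginal product of capital equals n+δ: 0.21·k^(0.21−1) = 0.07. Solving, k_gold = (0.21/0.07)^(1/0.79) ≈ 4.0175.
y_gold = 4.0175^0.21 ≈ 1.3392.
c_gold = y_gold − (n+δ)·k_gold = 1.3392 − 0.07·4.0175 ≈ 1.0579.

c_gold ≈ 1.06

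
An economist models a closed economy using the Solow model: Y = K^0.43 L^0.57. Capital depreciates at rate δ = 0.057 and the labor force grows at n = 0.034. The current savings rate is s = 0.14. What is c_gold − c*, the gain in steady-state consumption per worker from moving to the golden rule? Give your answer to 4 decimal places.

Δc ≈ 0.6491

n + δ = 0.034 + 0.057 = 0.091.
Current steady state (s = 0.14): k* = (0.14/0.091)^(1/0.57) ≈ 2.1292, y* = 2.1292^0.43 ≈ 1.3840, c* = (1−0.14)·1.3840 ≈ 1.1902.
At the golden rule the marginal product of capital equals n+δ: 0.43·k^(0.43−1) = 0.091. Solving, k_gold = (0.43/0.091)^(1/0.57) ≈ 15.2477.
y_gold = 15.2477^0.43 ≈ 3.2268, c_gold = y_gold − 0.091·k_gold ≈ 1.8393.
Gain: Δc = 1.8393 − 1.1902 ≈ 0.6491.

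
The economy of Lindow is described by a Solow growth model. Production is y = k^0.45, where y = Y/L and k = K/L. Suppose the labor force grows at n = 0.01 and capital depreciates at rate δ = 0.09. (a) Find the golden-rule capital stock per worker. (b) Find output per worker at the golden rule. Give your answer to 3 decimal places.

Break-even investment rate: n + δ = 0.01 + 0.09 = 0.1.
Golden rule sets MPK = n+δ: 0.45·k^(0.45−1) = 0.1, so k_gold = (0.45/0.1)^(1/0.55) ≈ 15.4049.
y_gold = 15.4049^0.45 ≈ 3.4233.

(a) k_gold ≈ 15.405; (b) y_gold ≈ 3.423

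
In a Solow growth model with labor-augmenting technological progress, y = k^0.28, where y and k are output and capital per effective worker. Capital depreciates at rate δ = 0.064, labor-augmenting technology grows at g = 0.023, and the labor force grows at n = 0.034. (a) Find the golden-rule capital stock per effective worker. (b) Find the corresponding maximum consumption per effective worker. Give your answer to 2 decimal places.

The effective depreciation rate is n + g + δ = 0.034 + 0.023 + 0.064 = 0.121.
Setting f'(k) = n+g+δ gives 0.28·k^(0.28−1) = 0.121, hence k_gold = (0.28/0.121)^(1/0.72) ≈ 3.2068.
y_gold = 3.2068^0.28 ≈ 1.3858; c_gold = y_gold − 0.121·k_gold ≈ 0.9978.

(a) k_gold ≈ 3.21; (b) c_gold ≈ 1.00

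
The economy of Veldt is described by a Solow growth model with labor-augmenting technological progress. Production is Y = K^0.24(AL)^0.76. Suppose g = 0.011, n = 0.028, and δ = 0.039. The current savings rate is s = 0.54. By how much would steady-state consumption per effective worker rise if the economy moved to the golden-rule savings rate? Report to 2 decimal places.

Δc ≈ 0.24

Capital per effective worker breaks even when investment replaces (n + g + δ)·k; here n + g + δ = 0.078.
Current steady state (s = 0.54): k* = (0.54/0.078)^(1/0.76) ≈ 12.7543, y* = 12.7543^0.24 ≈ 1.8423, c* = (1−0.54)·1.8423 ≈ 0.8475.
Golden rule sets MPK = n+g+δ: 0.24·k^(0.24−1) = 0.078, so k_gold = (0.24/0.078)^(1/0.76) ≈ 4.3879.
y_gold = 4.3879^0.24 ≈ 1.4261, c_gold = y_gold − 0.078·k_gold ≈ 1.0838.
Gain: Δc = 1.0838 − 0.8475 ≈ 0.2364.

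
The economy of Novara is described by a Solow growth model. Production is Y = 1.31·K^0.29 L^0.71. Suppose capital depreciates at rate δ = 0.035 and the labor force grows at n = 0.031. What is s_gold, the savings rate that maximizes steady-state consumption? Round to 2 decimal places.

s_gold = 0.29

Break-even investment rate: n + δ = 0.031 + 0.035 = 0.066.
At the golden rule MPK = n+δ, and in any Cobb-Douglas steady state s = (n+δ)·k/y = MPK·k/y = capital's share 0.29.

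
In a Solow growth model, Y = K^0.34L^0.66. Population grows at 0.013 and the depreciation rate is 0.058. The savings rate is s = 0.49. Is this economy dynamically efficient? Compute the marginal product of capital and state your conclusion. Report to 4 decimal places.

dynamically inefficient; MPK ≈ 0.0493

Capital per worker breaks even when investment replaces (n + δ)·k; here n + δ = 0.071.
Steady-state k*: s·k^0.34 = 0.071·k gives k* = (0.49/0.071)^(1/0.66) ≈ 18.6689.
MPK = 0.34·18.6689^(-0.66) ≈ 0.0493.
MPK < n+δ = 0.071, so the economy is dynamically inefficient (over-saving).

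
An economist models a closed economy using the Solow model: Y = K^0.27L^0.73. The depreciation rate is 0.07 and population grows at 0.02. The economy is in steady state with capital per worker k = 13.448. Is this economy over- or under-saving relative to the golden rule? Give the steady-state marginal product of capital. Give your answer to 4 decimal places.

Break-even investment rate: n + δ = 0.02 + 0.07 = 0.09.
MPK = 0.27·k^(0.27−1) = 0.27·13.448^(-0.73) ≈ 0.0405.
MPK < 0.09, so the economy is dynamically inefficient (over-saving).

over-saving; MPK ≈ 0.0405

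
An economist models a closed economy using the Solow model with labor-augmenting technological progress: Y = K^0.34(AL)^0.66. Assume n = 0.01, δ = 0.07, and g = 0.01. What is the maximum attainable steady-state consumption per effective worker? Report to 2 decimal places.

Break-even investment rate: n + g + δ = 0.01 + 0.01 + 0.07 = 0.09.
Setting f'(k) = n+g+δ gives 0.34·k^(0.34−1) = 0.09, hence k_gold = (0.34/0.09)^(1/0.66) ≈ 7.4920.
y_gold = 7.4920^0.34 ≈ 1.9832.
c_gold = y_gold − (n+g+δ)·k_gold = 1.9832 − 0.09·7.4920 ≈ 1.3089.

c_gold ≈ 1.31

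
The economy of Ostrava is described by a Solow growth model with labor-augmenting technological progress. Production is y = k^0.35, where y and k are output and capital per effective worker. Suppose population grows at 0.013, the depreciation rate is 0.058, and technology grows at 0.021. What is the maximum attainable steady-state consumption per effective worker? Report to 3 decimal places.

Break-even investment rate: n + g + δ = 0.013 + 0.021 + 0.058 = 0.092.
Golden rule sets MPK = n+g+δ: 0.35·k^(0.35−1) = 0.092, so k_gold = (0.35/0.092)^(1/0.65) ≈ 7.8116.
y_gold = 7.8116^0.35 ≈ 2.0533.
c_gold = y_gold − (n+g+δ)·k_gold = 2.0533 − 0.092·7.8116 ≈ 1.3347.

c_gold ≈ 1.335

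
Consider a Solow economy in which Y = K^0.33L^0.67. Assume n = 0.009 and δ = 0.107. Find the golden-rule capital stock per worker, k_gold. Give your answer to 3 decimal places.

k_gold ≈ 4.761

Capital per worker breaks even when investment replaces (n + δ)·k; here n + δ = 0.116.
Golden rule sets MPK = n+δ: 0.33·k^(0.33−1) = 0.116, so k_gold = (0.33/0.116)^(1/0.67) ≈ 4.7610.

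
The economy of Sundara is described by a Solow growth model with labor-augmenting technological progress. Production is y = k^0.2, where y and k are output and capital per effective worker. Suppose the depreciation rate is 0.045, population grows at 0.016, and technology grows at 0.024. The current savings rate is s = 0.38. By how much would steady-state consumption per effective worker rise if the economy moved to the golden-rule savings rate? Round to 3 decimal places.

n + g + δ = 0.016 + 0.024 + 0.045 = 0.085.
Current steady state (s = 0.38): k* = (0.38/0.085)^(1/0.8) ≈ 6.5006, y* = 6.5006^0.2 ≈ 1.4541, c* = (1−0.38)·1.4541 ≈ 0.9015.
Setting f'(k) = n+g+δ gives 0.2·k^(0.2−1) = 0.085, hence k_gold = (0.2/0.085)^(1/0.8) ≈ 2.9142.
y_gold = 2.9142^0.2 ≈ 1.2385, c_gold = y_gold − 0.085·k_gold ≈ 0.9908.
Gain: Δc = 0.9908 − 0.9015 ≈ 0.0893.

Δc ≈ 0.089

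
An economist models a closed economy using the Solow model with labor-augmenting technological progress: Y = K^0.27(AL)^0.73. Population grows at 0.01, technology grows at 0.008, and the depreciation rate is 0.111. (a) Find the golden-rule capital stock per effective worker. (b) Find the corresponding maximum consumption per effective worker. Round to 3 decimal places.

The effective depreciation rate is n + g + δ = 0.01 + 0.008 + 0.111 = 0.129.
Setting f'(k) = n+g+δ gives 0.27·k^(0.27−1) = 0.129, hence k_gold = (0.27/0.129)^(1/0.73) ≈ 2.7505.
y_gold = 2.7505^0.27 ≈ 1.3141; c_gold = y_gold − 0.129·k_gold ≈ 0.9593.

(a) k_gold ≈ 2.751; (b) c_gold ≈ 0.959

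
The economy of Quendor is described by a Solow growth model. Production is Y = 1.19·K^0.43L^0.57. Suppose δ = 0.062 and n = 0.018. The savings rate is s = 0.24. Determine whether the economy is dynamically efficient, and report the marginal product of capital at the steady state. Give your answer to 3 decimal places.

dynamically efficient; MPK ≈ 0.143

Capital per worker breaks even when investment replaces (n + δ)·k; here n + δ = 0.08.
Steady-state k*: s·A·k^0.43 = 0.08·k gives k* = (0.24·1.19/0.08)^(1/0.57) ≈ 9.3238.
MPK = 0.43·1.19·9.3238^(-0.57) ≈ 0.1433.
MPK > n+δ = 0.08, so the economy is dynamically efficient (under-saving).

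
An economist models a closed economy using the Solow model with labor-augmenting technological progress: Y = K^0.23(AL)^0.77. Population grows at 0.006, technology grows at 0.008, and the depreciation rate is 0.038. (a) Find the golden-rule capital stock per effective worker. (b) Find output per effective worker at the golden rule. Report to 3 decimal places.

The effective depreciation rate is n + g + δ = 0.006 + 0.008 + 0.038 = 0.052.
Golden rule sets MPK = n+g+δ: 0.23·k^(0.23−1) = 0.052, so k_gold = (0.23/0.052)^(1/0.77) ≈ 6.8961.
y_gold = 6.8961^0.23 ≈ 1.5591.

(a) k_gold ≈ 6.896; (b) y_gold ≈ 1.559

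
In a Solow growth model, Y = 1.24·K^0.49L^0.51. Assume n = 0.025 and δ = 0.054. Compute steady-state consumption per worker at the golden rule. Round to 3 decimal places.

c_gold ≈ 4.490

Capital per worker breaks even when investment replaces (n + δ)·k; here n + δ = 0.079.
At the golden rule the marginal product of capital equals n+δ: 0.49·1.24·k^(0.49−1) = 0.079. Solving, k_gold = (0.49·1.24/0.079)^(1/0.51) ≈ 54.6055.
y_gold = 1.24·54.6055^0.49 ≈ 8.8037.
c_gold = y_gold − (n+δ)·k_gold = 8.8037 − 0.079·54.6055 ≈ 4.4899.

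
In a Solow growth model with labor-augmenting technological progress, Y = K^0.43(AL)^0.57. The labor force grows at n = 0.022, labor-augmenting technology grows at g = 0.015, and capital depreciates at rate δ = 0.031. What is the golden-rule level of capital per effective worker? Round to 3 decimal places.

The effective depreciation rate is n + g + δ = 0.022 + 0.015 + 0.031 = 0.068.
Setting f'(k) = n+g+δ gives 0.43·k^(0.43−1) = 0.068, hence k_gold = (0.43/0.068)^(1/0.57) ≈ 25.4210.

k_gold ≈ 25.421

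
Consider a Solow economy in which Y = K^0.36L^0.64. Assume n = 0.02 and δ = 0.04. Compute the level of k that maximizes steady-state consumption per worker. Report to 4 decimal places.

Capital per worker breaks even when investment replaces (n + δ)·k; here n + δ = 0.06.
Setting f'(k) = n+δ gives 0.36·k^(0.36−1) = 0.06, hence k_gold = (0.36/0.06)^(1/0.64) ≈ 16.4385.

k_gold ≈ 16.4385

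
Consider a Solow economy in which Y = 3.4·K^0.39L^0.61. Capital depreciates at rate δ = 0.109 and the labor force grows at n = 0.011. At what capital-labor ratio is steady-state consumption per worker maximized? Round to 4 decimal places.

k_gold ≈ 51.3369

The effective depreciation rate is n + δ = 0.011 + 0.109 = 0.12.
Maximizing c = f(k) − (n+δ)·k gives f'(k) = n+δ, i.e. 0.39·3.4·k^(0.39−1) = 0.12, so k_gold = (0.39·3.4/0.12)^(1/0.61) ≈ 51.3369.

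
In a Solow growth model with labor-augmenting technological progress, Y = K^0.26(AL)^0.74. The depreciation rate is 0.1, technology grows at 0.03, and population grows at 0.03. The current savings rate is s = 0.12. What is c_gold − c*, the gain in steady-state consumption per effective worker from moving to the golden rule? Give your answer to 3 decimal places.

Break-even investment rate: n + g + δ = 0.03 + 0.03 + 0.1 = 0.16.
Current steady state (s = 0.12): k* = (0.12/0.16)^(1/0.74) ≈ 0.6779, y* = 0.6779^0.26 ≈ 0.9039, c* = (1−0.12)·0.9039 ≈ 0.7954.
At the golden rule the marginal product of capital equals n+g+δ: 0.26·k^(0.26−1) = 0.16. Solving, k_gold = (0.26/0.16)^(1/0.74) ≈ 1.9272.
y_gold = 1.9272^0.26 ≈ 1.1860, c_gold = y_gold − 0.16·k_gold ≈ 0.8776.
Gain: Δc = 0.8776 − 0.7954 ≈ 0.0822.

Δc ≈ 0.082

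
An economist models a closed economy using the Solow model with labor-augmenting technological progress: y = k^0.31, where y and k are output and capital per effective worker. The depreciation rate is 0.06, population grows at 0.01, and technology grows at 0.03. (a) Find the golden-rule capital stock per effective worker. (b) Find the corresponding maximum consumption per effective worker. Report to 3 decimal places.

(a) k_gold ≈ 5.154; (b) c_gold ≈ 1.147

The effective depreciation rate is n + g + δ = 0.01 + 0.03 + 0.06 = 0.1.
Maximizing c = f(k) − (n+g+δ)·k gives f'(k) = n+g+δ, i.e. 0.31·k^(0.31−1) = 0.1, so k_gold = (0.31/0.1)^(1/0.69) ≈ 5.1537.
y_gold = 5.1537^0.31 ≈ 1.6625; c_gold = y_gold − 0.1·k_gold ≈ 1.1471.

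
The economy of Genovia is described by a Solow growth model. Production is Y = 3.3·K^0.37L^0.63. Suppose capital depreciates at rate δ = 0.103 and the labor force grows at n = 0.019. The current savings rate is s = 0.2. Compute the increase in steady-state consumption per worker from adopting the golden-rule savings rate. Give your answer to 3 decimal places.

Δc ≈ 0.927

Capital per worker breaks even when investment replaces (n + δ)·k; here n + δ = 0.122.
Current steady state (s = 0.2): k* = (0.2·3.3/0.122)^(1/0.63) ≈ 14.5809, y* = 3.3·14.5809^0.37 ≈ 8.8943, c* = (1−0.2)·8.8943 ≈ 7.1155.
Setting f'(k) = n+δ gives 0.37·3.3·k^(0.37−1) = 0.122, hence k_gold = (0.37·3.3/0.122)^(1/0.63) ≈ 38.7139.
y_gold = 3.3·38.7139^0.37 ≈ 12.7651, c_gold = y_gold − 0.122·k_gold ≈ 8.0420.
Gain: Δc = 8.0420 − 7.1155 ≈ 0.9265.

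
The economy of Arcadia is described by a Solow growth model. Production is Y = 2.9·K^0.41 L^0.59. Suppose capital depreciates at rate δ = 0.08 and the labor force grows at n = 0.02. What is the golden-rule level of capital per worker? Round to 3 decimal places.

k_gold ≈ 66.427

Capital per worker breaks even when investment replaces (n + δ)·k; here n + δ = 0.1.
Setting f'(k) = n+δ gives 0.41·2.9·k^(0.41−1) = 0.1, hence k_gold = (0.41·2.9/0.1)^(1/0.59) ≈ 66.4266.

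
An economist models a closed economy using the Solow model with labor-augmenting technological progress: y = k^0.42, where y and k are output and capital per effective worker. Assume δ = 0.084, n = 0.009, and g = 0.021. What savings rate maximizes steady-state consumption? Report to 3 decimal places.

Break-even investment rate: n + g + δ = 0.009 + 0.021 + 0.084 = 0.114.
At the golden rule MPK = n+g+δ, and in any Cobb-Douglas steady state s = (n+g+δ)·k/y = MPK·k/y = capital's share 0.42.

s_gold = 0.420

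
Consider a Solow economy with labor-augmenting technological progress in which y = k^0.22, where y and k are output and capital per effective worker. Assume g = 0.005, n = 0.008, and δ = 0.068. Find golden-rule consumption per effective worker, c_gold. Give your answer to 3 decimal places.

n + g + δ = 0.008 + 0.005 + 0.068 = 0.081.
At the golden rule the marginal product of capital equals n+g+δ: 0.22·k^(0.22−1) = 0.081. Solving, k_gold = (0.22/0.081)^(1/0.78) ≈ 3.6002.
y_gold = 3.6002^0.22 ≈ 1.3255.
c_gold = y_gold − (n+g+δ)·k_gold = 1.3255 − 0.081·3.6002 ≈ 1.0339.

c_gold ≈ 1.034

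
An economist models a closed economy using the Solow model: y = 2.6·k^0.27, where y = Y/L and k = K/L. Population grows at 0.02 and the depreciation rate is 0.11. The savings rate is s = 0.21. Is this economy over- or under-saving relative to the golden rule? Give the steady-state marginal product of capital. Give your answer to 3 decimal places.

Capital per worker breaks even when investment replaces (n + δ)·k; here n + δ = 0.13.
Steady-state k*: s·A·k^0.27 = 0.13·k gives k* = (0.21·2.6/0.13)^(1/0.73) ≈ 7.1411.
MPK = 0.27·2.6·7.1411^(-0.73) ≈ 0.1671.
MPK > n+δ = 0.13, so the economy is dynamically efficient (under-saving).

under-saving; MPK ≈ 0.167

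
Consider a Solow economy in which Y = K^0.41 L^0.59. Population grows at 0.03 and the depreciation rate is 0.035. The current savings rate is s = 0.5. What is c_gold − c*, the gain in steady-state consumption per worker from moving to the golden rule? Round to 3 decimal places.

Δc ≈ 0.058

The effective depreciation rate is n + δ = 0.03 + 0.035 = 0.065.
Current steady state (s = 0.5): k* = (0.5/0.065)^(1/0.59) ≈ 31.7535, y* = 31.7535^0.41 ≈ 4.1279, c* = (1−0.5)·4.1279 ≈ 2.0640.
Maximizing c = f(k) − (n+δ)·k gives f'(k) = n+δ, i.e. 0.41·k^(0.41−1) = 0.065, so k_gold = (0.41/0.065)^(1/0.59) ≈ 22.6836.
y_gold = 22.6836^0.41 ≈ 3.5962, c_gold = y_gold − 0.065·k_gold ≈ 2.1218.
Gain: Δc = 2.1218 − 2.0640 ≈ 0.0578.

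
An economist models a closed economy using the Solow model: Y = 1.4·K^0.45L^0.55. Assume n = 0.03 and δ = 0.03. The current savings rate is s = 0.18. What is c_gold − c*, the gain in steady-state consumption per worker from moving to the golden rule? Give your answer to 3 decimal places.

The effective depreciation rate is n + δ = 0.03 + 0.03 = 0.06.
Current steady state (s = 0.18): k* = (0.18·1.4/0.06)^(1/0.55) ≈ 13.5888, y* = 1.4·13.5888^0.45 ≈ 4.5296, c* = (1−0.18)·4.5296 ≈ 3.7143.
Setting f'(k) = n+δ gives 0.45·1.4·k^(0.45−1) = 0.06, hence k_gold = (0.45·1.4/0.06)^(1/0.55) ≈ 71.8965.
y_gold = 1.4·71.8965^0.45 ≈ 9.5862, c_gold = y_gold − 0.06·k_gold ≈ 5.2724.
Gain: Δc = 5.2724 − 3.7143 ≈ 1.5581.

Δc ≈ 1.558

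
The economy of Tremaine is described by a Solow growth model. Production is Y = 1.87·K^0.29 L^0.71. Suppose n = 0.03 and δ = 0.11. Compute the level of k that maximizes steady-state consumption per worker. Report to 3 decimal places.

k_gold ≈ 6.735

The effective depreciation rate is n + δ = 0.03 + 0.11 = 0.14.
At the golden rule the marginal product of capital equals n+δ: 0.29·1.87·k^(0.29−1) = 0.14. Solving, k_gold = (0.29·1.87/0.14)^(1/0.71) ≈ 6.7348.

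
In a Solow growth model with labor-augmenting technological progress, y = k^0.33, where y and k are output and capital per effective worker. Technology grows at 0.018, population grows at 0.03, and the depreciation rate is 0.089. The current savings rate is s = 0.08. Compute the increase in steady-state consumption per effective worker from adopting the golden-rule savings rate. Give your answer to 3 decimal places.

Δc ≈ 0.327

n + g + δ = 0.03 + 0.018 + 0.089 = 0.137.
Current steady state (s = 0.08): k* = (0.08/0.137)^(1/0.67) ≈ 0.4480, y* = 0.4480^0.33 ≈ 0.7672, c* = (1−0.08)·0.7672 ≈ 0.7059.
Golden rule sets MPK = n+g+δ: 0.33·k^(0.33−1) = 0.137, so k_gold = (0.33/0.137)^(1/0.67) ≈ 3.7140.
y_gold = 3.7140^0.33 ≈ 1.5419, c_gold = y_gold − 0.137·k_gold ≈ 1.0331.
Gain: Δc = 1.0331 − 0.7059 ≈ 0.3272.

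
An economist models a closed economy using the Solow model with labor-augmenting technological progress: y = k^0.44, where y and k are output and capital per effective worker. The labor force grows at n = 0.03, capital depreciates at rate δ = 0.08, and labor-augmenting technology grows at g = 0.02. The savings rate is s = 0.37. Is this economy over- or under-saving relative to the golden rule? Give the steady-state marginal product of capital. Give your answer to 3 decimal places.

Break-even investment rate: n + g + δ = 0.03 + 0.02 + 0.08 = 0.13.
Steady-state k*: s·k^0.44 = 0.13·k gives k* = (0.37/0.13)^(1/0.56) ≈ 6.4740.
MPK = 0.44·6.4740^(-0.56) ≈ 0.1546.
MPK > n+g+δ = 0.13, so the economy is dynamically efficient (under-saving).

under-saving; MPK ≈ 0.155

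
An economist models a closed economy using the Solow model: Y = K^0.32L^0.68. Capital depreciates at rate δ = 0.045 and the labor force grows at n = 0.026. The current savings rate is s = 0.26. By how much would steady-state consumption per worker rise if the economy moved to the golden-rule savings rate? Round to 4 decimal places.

n + δ = 0.026 + 0.045 = 0.071.
Current steady state (s = 0.26): k* = (0.26/0.071)^(1/0.68) ≈ 6.7452, y* = 6.7452^0.32 ≈ 1.8419, c* = (1−0.26)·1.8419 ≈ 1.3630.
Golden rule sets MPK = n+δ: 0.32·k^(0.32−1) = 0.071, so k_gold = (0.32/0.071)^(1/0.68) ≈ 9.1539.
y_gold = 9.1539^0.32 ≈ 2.0310, c_gold = y_gold − 0.071·k_gold ≈ 1.3811.
Gain: Δc = 1.3811 − 1.3630 ≈ 0.0180.

Δc ≈ 0.0180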